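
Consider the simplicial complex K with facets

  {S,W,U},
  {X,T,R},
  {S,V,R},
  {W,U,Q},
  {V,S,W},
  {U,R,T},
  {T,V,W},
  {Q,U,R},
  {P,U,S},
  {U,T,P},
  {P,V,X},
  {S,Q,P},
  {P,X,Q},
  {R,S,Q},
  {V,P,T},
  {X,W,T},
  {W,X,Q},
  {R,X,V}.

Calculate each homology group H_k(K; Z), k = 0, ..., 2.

Fix the vertex order P < Q < R < S < T < U < V < W < X and write every simplex with vertices in increasing order. Then dim K = 2 and the simplices of K are:

  0-simplices (9): P, Q, R, S, T, U, V, W, X
  1-simplices (27): PQ, PS, PT, PU, PV, PX, QR, QS, QU, QW, QX, RS, RT, RU, RV, RX, SU, SV, SW, TU, TV, TW, TX, UW, VW, VX, WX
  2-simplices (18): PQS, PQX, PSU, PTU, PTV, PVX, QRS, QRU, QUW, QWX, RSV, RTU, RTX, RVX, SUW, SVW, TVW, TWX

Hence C_0 ≅ Z^9, C_1 ≅ Z^27, C_2 ≅ Z^18.

The boundary map ∂_1: C_1 → C_0 is given by ∂[p,q] = [q] − [p].
The resulting 9×27 matrix has rank 8, and its Smith normal form has invariant factors (1,1,1,1,1,1,1,1).

The boundary map ∂_2: C_2 → C_1 acts by ∂[p,q,r] = [q,r] − [p,r] + [p,q]. For instance
  ∂PVX = VX − PX + PV,
  ∂QRU = RU − QU + QR.
The 27×18 boundary matrix has rank 18 and Smith normal form diag(1,1,1,1,1,1,1,1,1,1,1,1,1,1,1,1,1,2).

Computing H_k = (kernel of ∂_k) / (image of ∂_{k+1}):

  H_0: rank C_0 − rank ∂_1 = 9 − 8 = 1, and the invariant factors of ∂_1 are all 1, so H_0 ≅ Z.
  H_1: rank ker ∂_1 − rank ∂_2 = (27 − 8) − 18 = 1, and ∂_2 has invariant factor 2 > 1, so H_1 ≅ Z ⊕ Z/2.
  H_2: rank ker ∂_2 − rank ∂_3 = (18 − 18) − 0 = 0, and there is no ∂_3, so H_2 ≅ 0.

(K is a triangulation of the Klein bottle.)

H_0 ≅ Z,  H_1 ≅ Z ⊕ Z/2,  H_2 = 0.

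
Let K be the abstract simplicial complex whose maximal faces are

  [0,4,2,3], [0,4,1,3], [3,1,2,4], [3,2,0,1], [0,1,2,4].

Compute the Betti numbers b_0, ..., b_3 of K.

Order the vertices as 0 < 1 < 2 < 3 < 4. Listing each simplex with vertices in this order, K has dimension 3 with simplices:

  0-simplices (5): [0], [1], [2], [3], [4]
  1-simplices (10): [0,1], [0,2], [0,3], [0,4], [1,2], [1,3], [1,4], [2,3], [2,4], [3,4]
  2-simplices (10): [0,1,2], [0,1,3], [0,1,4], [0,2,3], [0,2,4], [0,3,4], [1,2,3], [1,2,4], [1,3,4], [2,3,4]
  3-simplices (5): [0,1,2,3], [0,1,2,4], [0,1,3,4], [0,2,3,4], [1,2,3,4]

so the chain groups are C_0 ≅ Z^5, C_1 ≅ Z^10, C_2 ≅ Z^10, C_3 ≅ Z^5.

Boundary ∂_1: C_1 → C_0 maps an edge to its endpoints' difference, ∂[p,q] = q − p. For instance
  ∂[1,4] = [4] − [1].
The resulting 5×10 matrix has rank 4, and its Smith normal form has invariant factors (1,1,1,1).

Boundary ∂_2: C_2 → C_1 sends each 2-simplex [p,q,r] to [q,r] − [p,r] + [p,q]. For instance
  ∂[2,3,4] = [3,4] − [2,4] + [2,3],
  ∂[0,2,3] = [2,3] − [0,3] + [0,2].
The 10×10 boundary matrix has rank 6 and Smith normal form diag(1,1,1,1,1,1).

∂_3: C_3 → C_2 sends each 3-simplex σ to the alternating sum Σ_i (−1)^i (σ with its i-th vertex removed). For instance
  ∂[0,1,2,4] = [1,2,4] − [0,2,4] + [0,1,4] − [0,1,2],
  ∂[0,1,3,4] = [1,3,4] − [0,3,4] + [0,1,4] − [0,1,3].
As a 10×5 matrix over Z this has rank 4, with invariant factors (1,1,1,1).

Now H_k = ker ∂_k / im ∂_{k+1}, so:

  H_0: rank C_0 − rank ∂_1 = 5 − 4 = 1, and the invariant factors of ∂_1 are all 1, so H_0 = Z.
  H_1: rank ker ∂_1 − rank ∂_2 = (10 − 4) − 6 = 0, and the invariant factors of ∂_2 are all 1, so H_1 = 0.
  H_2: rank ker ∂_2 − rank ∂_3 = (10 − 6) − 4 = 0, and the invariant factors of ∂_3 are all 1, so H_2 = 0.
  H_3: rank ker ∂_3 − rank ∂_4 = (5 − 4) − 0 = 1, and there is no ∂_4, so H_3 = Z.

(K is a triangulation of the 3-sphere S^3.)

Hence the Betti numbers are b_0 = 1, b_1 = 0, b_2 = 0, b_3 = 1.

b_0 = 1, b_1 = 0, b_2 = 0, b_3 = 1.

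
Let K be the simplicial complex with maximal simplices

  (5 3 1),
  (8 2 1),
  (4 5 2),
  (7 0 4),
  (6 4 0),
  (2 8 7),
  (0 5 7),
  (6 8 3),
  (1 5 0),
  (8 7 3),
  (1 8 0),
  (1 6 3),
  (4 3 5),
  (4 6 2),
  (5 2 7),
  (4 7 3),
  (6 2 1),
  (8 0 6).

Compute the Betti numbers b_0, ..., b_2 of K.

Take the total order 0 < 1 < 2 < 3 < 4 < 5 < 6 < 7 < 8 on the vertex set. Then K (dimension 2) consists of the simplices:

  0-simplices (9): [0], [1], [2], [3], [4], [5], [6], [7], [8]
  1-simplices (27): (27 of them)
  2-simplices (18): [0,1,5], [0,1,8], [0,4,6], [0,4,7], [0,5,7], [0,6,8], [1,2,6], [1,2,8], [1,3,5], [1,3,6], [2,4,5], [2,4,6], [2,5,7], [2,7,8], [3,4,5], [3,4,7], [3,6,8], [3,7,8]

Hence C_0 ≅ Z^9, C_1 ≅ Z^27, C_2 ≅ Z^18.

The boundary map ∂_1: C_1 → C_0 sends each edge [p,q] (with p < q) to q − p. For instance
  ∂[0,1] = [1] − [0].
This gives a 9×27 integer matrix of rank 8; reducing to Smith normal form yields diagonal entries (1,1,1,1,1,1,1,1).

Boundary ∂_2: C_2 → C_1 sends each 2-simplex [p,q,r] to [q,r] − [p,r] + [p,q]. For instance
  ∂[2,4,6] = [4,6] − [2,6] + [2,4],
  ∂[0,4,7] = [4,7] − [0,7] + [0,4].
This gives a 27×18 integer matrix of rank 18; reducing to Smith normal form yields diagonal entries (1,1,1,1,1,1,1,1,1,1,1,1,1,1,1,1,1,2).

Computing H_k = (kernel of ∂_k) / (image of ∂_{k+1}):

  H_0: rank C_0 − rank ∂_1 = 9 − 8 = 1, and the invariant factors of ∂_1 are all 1, so H_0 = Z.
  H_1: rank ker ∂_1 − rank ∂_2 = (27 − 8) − 18 = 1, and ∂_2 has invariant factor 2 > 1, so H_1 = Z × Z/2.
  H_2: rank ker ∂_2 − rank ∂_3 = (18 − 18) − 0 = 0, and there is no ∂_3, so H_2 = 0.

As a check, the Euler characteristic is 9 − 27 + 18 = 0, which agrees with 1 − 1 + 0 = 0.

Hence the Betti numbers are b_0 = 1, b_1 = 1, b_2 = 0.

b_0 = 1, b_1 = 1, b_2 = 0.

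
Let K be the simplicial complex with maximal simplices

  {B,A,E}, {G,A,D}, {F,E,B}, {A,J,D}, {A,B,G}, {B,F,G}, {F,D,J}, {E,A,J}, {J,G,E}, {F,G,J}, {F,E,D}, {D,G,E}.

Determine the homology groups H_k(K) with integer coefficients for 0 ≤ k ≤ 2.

H_0 = Z,  H_1 = Z/2Z,  H_2 = 0.

K has 7 vertices, 18 edges, 12 triangles.
rank ∂_0 = 0, rank ∂_1 = 6 ⇒ b_0 = 7 − 0 − 6 = 1; all invariant factors of ∂_1 are 1 so no torsion. So H_0 = Z.
rank ∂_1 = 6, rank ∂_2 = 12 ⇒ b_1 = 18 − 6 − 12 = 0; ∂_2 has invariant factor(s) [2] giving torsion. So H_1 = Z/2Z.
rank ∂_2 = 12, rank ∂_3 = 0 ⇒ b_2 = 12 − 12 − 0 = 0. So H_2 = 0.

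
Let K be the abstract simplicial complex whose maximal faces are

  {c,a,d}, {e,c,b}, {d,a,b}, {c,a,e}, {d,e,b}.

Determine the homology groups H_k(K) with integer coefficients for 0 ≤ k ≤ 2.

Fix the vertex order a < b < c < d < e and write every simplex with vertices in increasing order. Then dim K = 2 and the simplices of K are:

  0-simplices (5): a, b, c, d, e
  1-simplices (10): ab, ac, ad, ae, bc, bd, be, cd, ce, de
  2-simplices (5): abd, acd, ace, bce, bde

giving chain groups C_0 ≅ Z^5, C_1 ≅ Z^10, C_2 ≅ Z^5.

Boundary ∂_1: C_1 → C_0 sends each edge [p,q] (with p < q) to q − p. For instance
  ∂cd = d − c.
As a 5×10 matrix over Z this has rank 4, with invariant factors (1,1,1,1).

Boundary ∂_2: C_2 → C_1 acts by ∂[p,q,r] = [q,r] − [p,r] + [p,q]. For instance
  ∂acd = cd − ad + ac,
  ∂abd = bd − ad + ab.
This gives a 10×5 integer matrix of rank 5; reducing to Smith normal form yields diagonal entries (1,1,1,1,1).

Now H_k = ker ∂_k / im ∂_{k+1}, so:

  H_0: rank C_0 − rank ∂_1 = 5 − 4 = 1, and the invariant factors of ∂_1 are all 1, so H_0 = Z.
  H_1: rank ker ∂_1 − rank ∂_2 = (10 − 4) − 5 = 1, and the invariant factors of ∂_2 are all 1, so H_1 = Z.
  H_2: rank ker ∂_2 − rank ∂_3 = (5 − 5) − 0 = 0, and there is no ∂_3, so H_2 = 0.

As a check, the Euler characteristic is 5 − 10 + 5 = 0, which agrees with 1 − 1 + 0 = 0.

H_0 = Z,  H_1 = Z,  H_2 = 0.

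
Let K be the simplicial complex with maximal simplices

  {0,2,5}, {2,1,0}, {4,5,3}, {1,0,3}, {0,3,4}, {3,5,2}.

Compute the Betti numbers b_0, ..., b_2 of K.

K has 6 vertices, 12 edges, 6 triangles.
rank ∂_0 = 0, rank ∂_1 = 5 ⇒ b_0 = 6 − 0 − 5 = 1; all invariant factors of ∂_1 are 1 so no torsion. So H_0 ≅ Z.
rank ∂_1 = 5, rank ∂_2 = 6 ⇒ b_1 = 12 − 5 − 6 = 1; all invariant factors of ∂_2 are 1 so no torsion. So H_1 ≅ Z.
rank ∂_2 = 6, rank ∂_3 = 0 ⇒ b_2 = 6 − 6 − 0 = 0. So H_2 ≅ 0.

b_0 = 1, b_1 = 1, b_2 = 0.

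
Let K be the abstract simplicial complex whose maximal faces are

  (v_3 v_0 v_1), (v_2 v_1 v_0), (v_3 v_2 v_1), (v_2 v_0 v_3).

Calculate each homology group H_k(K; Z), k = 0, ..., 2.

H_0 ≅ Z,  H_1 = 0,  H_2 ≅ Z.

Order the vertices as v_0 < v_1 < v_2 < v_3. Listing each simplex with vertices in this order, K has dimension 2 with simplices:

  0-simplices (4): [v_0], [v_1], [v_2], [v_3]
  1-simplices (6): [v_0,v_1], [v_0,v_2], [v_0,v_3], [v_1,v_2], [v_1,v_3], [v_2,v_3]
  2-simplices (4): [v_0,v_1,v_2], [v_0,v_1,v_3], [v_0,v_2,v_3], [v_1,v_2,v_3]

Hence C_0 ≅ Z^4, C_1 ≅ Z^6, C_2 ≅ Z^4.

∂_1: C_1 → C_0 sends each edge [p,q] (with p < q) to q − p. For instance
  ∂[v_1,v_3] = [v_3] − [v_1].
The resulting 4×6 matrix has rank 3, and its Smith normal form has invariant factors (1,1,1).

Boundary ∂_2: C_2 → C_1 acts by ∂[p,q,r] = [q,r] − [p,r] + [p,q]. For instance
  ∂[v_0,v_2,v_3] = [v_2,v_3] − [v_0,v_3] + [v_0,v_2],
  ∂[v_0,v_1,v_3] = [v_1,v_3] − [v_0,v_3] + [v_0,v_1].
As a 6×4 matrix over Z this has rank 3, with invariant factors (1,1,1).

From H_k ≅ ker(∂_k) / im(∂_{k+1}) we obtain:

  H_0: rank C_0 − rank ∂_1 = 4 − 3 = 1, and the invariant factors of ∂_1 are all 1, so H_0 ≅ Z.
  H_1: rank ker ∂_1 − rank ∂_2 = (6 − 3) − 3 = 0, and the invariant factors of ∂_2 are all 1, so H_1 ≅ 0.
  H_2: rank ker ∂_2 − rank ∂_3 = (4 − 3) − 0 = 1, and there is no ∂_3, so H_2 ≅ Z.

As a check, the Euler characteristic is 4 − 6 + 4 = 2, which agrees with 1 − 0 + 1 = 2.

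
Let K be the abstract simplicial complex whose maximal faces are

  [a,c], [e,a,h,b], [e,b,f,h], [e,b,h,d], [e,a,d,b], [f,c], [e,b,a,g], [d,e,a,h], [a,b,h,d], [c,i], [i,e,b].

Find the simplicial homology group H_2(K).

Take the total order a < b < c < d < e < f < g < h < i on the vertex set. Then K (dimension 3) consists of the simplices:

  0-simplices (9): a, b, c, d, e, f, g, h, i
  1-simplices (21): ab, ac, ad, ae, ag, ah, bd, be, bf, bg, bh, bi, cf, ci, de, dh, ef, eg, eh, ei, fh
  2-simplices (17): abd, abe, abg, abh, ade, adh, aeg, aeh, bde, bdh, bef, beg, beh, bei, bfh, deh, efh
  3-simplices (7): abde, abdh, abeg, abeh, adeh, bdeh, befh

Hence C_0 ≅ Z^9, C_1 ≅ Z^21, C_2 ≅ Z^17, C_3 ≅ Z^7.

The boundary map ∂_1: C_1 → C_0 sends each edge [p,q] (with p < q) to q − p.
This gives a 9×21 integer matrix of rank 8; reducing to Smith normal form yields diagonal entries (1,1,1,1,1,1,1,1).

Boundary ∂_2: C_2 → C_1 maps a triangle to the signed sum of its edges. For instance
  ∂abg = bg − ag + ab,
  ∂aeh = eh − ah + ae.
This gives a 21×17 integer matrix of rank 11; reducing to Smith normal form yields diagonal entries (1,1,1,1,1,1,1,1,1,1,1).

The boundary map ∂_3: C_3 → C_2 sends each 3-simplex σ to the alternating sum Σ_i (−1)^i (σ with its i-th vertex removed). For instance
  ∂abeg = beg − aeg + abg − abe,
  ∂bdeh = deh − beh + bdh − bde.
The resulting 17×7 matrix has rank 6, and its Smith normal form has invariant factors (1,1,1,1,1,1).

Computing H_k = (kernel of ∂_k) / (image of ∂_{k+1}):

  H_2: rank ker ∂_2 − rank ∂_3 = (17 − 11) − 6 = 0, and the invariant factors of ∂_3 are all 1, so H_2 ≅ 0.

H_2 ≅ 0.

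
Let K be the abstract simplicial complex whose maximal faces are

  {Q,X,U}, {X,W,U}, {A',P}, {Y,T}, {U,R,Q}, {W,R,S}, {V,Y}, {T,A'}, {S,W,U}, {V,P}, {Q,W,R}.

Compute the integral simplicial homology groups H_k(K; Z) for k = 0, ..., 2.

Fix the vertex order P < Q < R < S < T < U < V < W < X < Y < A' and write every simplex with vertices in increasing order. Then dim K = 2 and the simplices of K are:

  0-simplices (11): [P], [Q], [R], [S], [T], [U], [V], [W], [X], [Y], [A']
  1-simplices (17): [P,V], [P,A'], [Q,R], [Q,U], [Q,W], [Q,X], [R,S], [R,U], [R,W], [S,U], [S,W], [T,Y], [T,A'], [U,W], [U,X], [V,Y], [W,X]
  2-simplices (6): [Q,R,U], [Q,R,W], [Q,U,X], [R,S,W], [S,U,W], [U,W,X]

so the chain groups are C_0 ≅ Z^11, C_1 ≅ Z^17, C_2 ≅ Z^6.

Boundary ∂_1: C_1 → C_0 sends each edge [p,q] (with p < q) to q − p. For instance
  ∂[U,X] = [X] − [U].
As a 11×17 matrix over Z this has rank 9, with invariant factors (1,1,1,1,1,1,1,1,1).

The boundary map ∂_2: C_2 → C_1 sends each 2-simplex [p,q,r] to [q,r] − [p,r] + [p,q]. For instance
  ∂[R,S,W] = [S,W] − [R,W] + [R,S],
  ∂[S,U,W] = [U,W] − [S,W] + [S,U].
This gives a 17×6 integer matrix of rank 6; reducing to Smith normal form yields diagonal entries (1,1,1,1,1,1).

From H_k ≅ ker(∂_k) / im(∂_{k+1}) we obtain:

  H_0: rank C_0 − rank ∂_1 = 11 − 9 = 2, and the invariant factors of ∂_1 are all 1, so H_0 ≅ Z^2.
  H_1: rank ker ∂_1 − rank ∂_2 = (17 − 9) − 6 = 2, and the invariant factors of ∂_2 are all 1, so H_1 ≅ Z^2.
  H_2: rank ker ∂_2 − rank ∂_3 = (6 − 6) − 0 = 0, and there is no ∂_3, so H_2 ≅ 0.

As a check, the Euler characteristic is 11 − 17 + 6 = 0, which agrees with 2 − 2 + 0 = 0.
(K is a triangulation of the disjoint union of the cylinder S^1 x I and the circle S^1.)

H_0 = Z^2,  H_1 = Z^2,  H_2 = 0.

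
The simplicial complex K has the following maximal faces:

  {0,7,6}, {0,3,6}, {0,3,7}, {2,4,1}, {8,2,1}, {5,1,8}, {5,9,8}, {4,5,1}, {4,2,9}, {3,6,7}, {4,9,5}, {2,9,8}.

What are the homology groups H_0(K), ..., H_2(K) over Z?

We work with the vertex ordering 0 < 1 < 2 < 3 < 4 < 5 < 6 < 7 < 8 < 9. The simplices of K, each written with vertices in increasing order, are:

  0-simplices (10): [0], [1], [2], [3], [4], [5], [6], [7], [8], [9]
  1-simplices (18): [0,3], [0,6], [0,7], [1,2], [1,4], [1,5], [1,8], [2,4], [2,8], [2,9], [3,6], [3,7], [4,5], [4,9], [5,8], [5,9], [6,7], [8,9]
  2-simplices (12): [0,3,6], [0,3,7], [0,6,7], [1,2,4], [1,2,8], [1,4,5], [1,5,8], [2,4,9], [2,8,9], [3,6,7], [4,5,9], [5,8,9]

so the chain groups are C_0 ≅ Z^10, C_1 ≅ Z^18, C_2 ≅ Z^12.

∂_1: C_1 → C_0 sends each edge [p,q] (with p < q) to q − p.
This gives a 10×18 integer matrix of rank 8; reducing to Smith normal form yields diagonal entries (1,1,1,1,1,1,1,1).

Boundary ∂_2: C_2 → C_1 sends each 2-simplex [p,q,r] to [q,r] − [p,r] + [p,q]. For instance
  ∂[3,6,7] = [6,7] − [3,7] + [3,6],
  ∂[4,5,9] = [5,9] − [4,9] + [4,5].
As a 18×12 matrix over Z this has rank 10, with invariant factors (1,1,1,1,1,1,1,1,1,1).

Computing H_k = (kernel of ∂_k) / (image of ∂_{k+1}):

  H_0: rank C_0 − rank ∂_1 = 10 − 8 = 2, and the invariant factors of ∂_1 are all 1, so H_0 ≅ Z^2.
  H_1: rank ker ∂_1 − rank ∂_2 = (18 − 8) − 10 = 0, and the invariant factors of ∂_2 are all 1, so H_1 ≅ 0.
  H_2: rank ker ∂_2 − rank ∂_3 = (12 − 10) − 0 = 2, and there is no ∂_3, so H_2 ≅ Z^2.

(K is a triangulation of the disjoint union of the 2-sphere S^2 and the 2-sphere S^2.)

H_0 = Z^2,  H_1 = 0,  H_2 = Z^2.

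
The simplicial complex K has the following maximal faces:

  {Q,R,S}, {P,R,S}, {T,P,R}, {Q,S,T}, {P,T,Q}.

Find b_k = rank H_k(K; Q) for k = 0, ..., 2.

b_0 = 1, b_1 = 1, b_2 = 0.

Take the total order P < Q < R < S < T on the vertex set. Then K (dimension 2) consists of the simplices:

  0-simplices (5): P, Q, R, S, T
  1-simplices (10): PQ, PR, PS, PT, QR, QS, QT, RS, RT, ST
  2-simplices (5): PQT, PRS, PRT, QRS, QST

giving chain groups C_0 ≅ Z^5, C_1 ≅ Z^10, C_2 ≅ Z^5.

Boundary ∂_1: C_1 → C_0 sends each edge [p,q] (with p < q) to q − p.
As a 5×10 matrix over Z this has rank 4, with invariant factors (1,1,1,1).

∂_2: C_2 → C_1 sends each 2-simplex [p,q,r] to [q,r] − [p,r] + [p,q]. For instance
  ∂QRS = RS − QS + QR,
  ∂PRT = RT − PT + PR.
This gives a 10×5 integer matrix of rank 5; reducing to Smith normal form yields diagonal entries (1,1,1,1,1).

From H_k ≅ ker(∂_k) / im(∂_{k+1}) we obtain:

  H_0: rank C_0 − rank ∂_1 = 5 − 4 = 1, and the invariant factors of ∂_1 are all 1, so H_0 = Z.
  H_1: rank ker ∂_1 − rank ∂_2 = (10 − 4) − 5 = 1, and the invariant factors of ∂_2 are all 1, so H_1 = Z.
  H_2: rank ker ∂_2 − rank ∂_3 = (5 − 5) − 0 = 0, and there is no ∂_3, so H_2 = 0.

As a check, the Euler characteristic is 5 − 10 + 5 = 0, which agrees with 1 − 1 + 0 = 0.

Hence the Betti numbers are b_0 = 1, b_1 = 1, b_2 = 0.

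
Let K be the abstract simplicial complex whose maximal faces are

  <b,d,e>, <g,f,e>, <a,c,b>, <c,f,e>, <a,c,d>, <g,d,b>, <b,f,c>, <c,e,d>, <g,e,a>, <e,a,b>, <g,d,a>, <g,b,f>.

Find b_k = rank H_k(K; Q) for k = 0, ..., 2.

b_0 = 1, b_1 = 0, b_2 = 0.

We work with the vertex ordering a < b < c < d < e < f < g. The simplices of K, each written with vertices in increasing order, are:

  0-simplices (7): a, b, c, d, e, f, g
  1-simplices (18): ab, ac, ad, ae, ag, bc, bd, be, bf, bg, cd, ce, cf, de, dg, ef, eg, fg
  2-simplices (12): abc, abe, acd, adg, aeg, bcf, bde, bdg, bfg, cde, cef, efg

Hence C_0 ≅ Z^7, C_1 ≅ Z^18, C_2 ≅ Z^12.

The boundary map ∂_1: C_1 → C_0 is given by ∂[p,q] = [q] − [p].
As a 7×18 matrix over Z this has rank 6, with invariant factors (1,1,1,1,1,1).

∂_2: C_2 → C_1 acts by ∂[p,q,r] = [q,r] − [p,r] + [p,q]. For instance
  ∂acd = cd − ad + ac,
  ∂bcf = cf − bf + bc.
This gives a 18×12 integer matrix of rank 12; reducing to Smith normal form yields diagonal entries (1,1,1,1,1,1,1,1,1,1,1,2).

From H_k ≅ ker(∂_k) / im(∂_{k+1}) we obtain:

  H_0: rank C_0 − rank ∂_1 = 7 − 6 = 1, and the invariant factors of ∂_1 are all 1, so H_0 ≅ Z.
  H_1: rank ker ∂_1 − rank ∂_2 = (18 − 6) − 12 = 0, and ∂_2 has invariant factor 2 > 1, so H_1 ≅ Z/2Z.
  H_2: rank ker ∂_2 − rank ∂_3 = (12 − 12) − 0 = 0, and there is no ∂_3, so H_2 ≅ 0.

Hence the Betti numbers are b_0 = 1, b_1 = 0, b_2 = 0.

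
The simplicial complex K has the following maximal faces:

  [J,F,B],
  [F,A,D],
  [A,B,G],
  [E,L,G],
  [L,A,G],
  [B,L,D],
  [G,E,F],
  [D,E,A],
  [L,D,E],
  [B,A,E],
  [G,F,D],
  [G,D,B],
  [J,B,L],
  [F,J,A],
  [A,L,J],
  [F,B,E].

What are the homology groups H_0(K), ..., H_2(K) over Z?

We work with the vertex ordering A < B < D < E < F < G < J < L. The simplices of K, each written with vertices in increasing order, are:

  0-simplices (8): A, B, D, E, F, G, J, L
  1-simplices (24): AB, AD, AE, AF, AG, AJ, AL, BD, BE, BF, BG, BJ, BL, DE, DF, DG, DL, EF, EG, EL, FG, FJ, GL, JL
  2-simplices (16): ABE, ABG, ADE, ADF, AFJ, AGL, AJL, BDG, BDL, BEF, BFJ, BJL, DEL, DFG, EFG, EGL

so the chain groups are C_0 ≅ Z^8, C_1 ≅ Z^24, C_2 ≅ Z^16.

∂_1: C_1 → C_0 is given by ∂[p,q] = [q] − [p]. For instance
  ∂GL = L − G.
As a 8×24 matrix over Z this has rank 7, with invariant factors (1,1,1,1,1,1,1).

The boundary map ∂_2: C_2 → C_1 sends each 2-simplex [p,q,r] to [q,r] − [p,r] + [p,q]. For instance
  ∂DFG = FG − DG + DF,
  ∂AGL = GL − AL + AG.
The 24×16 boundary matrix has rank 15 and Smith normal form diag(1,1,1,1,1,1,1,1,1,1,1,1,1,1,1).

Computing H_k = (kernel of ∂_k) / (image of ∂_{k+1}):

  H_0: rank C_0 − rank ∂_1 = 8 − 7 = 1, and the invariant factors of ∂_1 are all 1, so H_0 ≅ Z.
  H_1: rank ker ∂_1 − rank ∂_2 = (24 − 7) − 15 = 2, and the invariant factors of ∂_2 are all 1, so H_1 ≅ Z^2.
  H_2: rank ker ∂_2 − rank ∂_3 = (16 − 15) − 0 = 1, and there is no ∂_3, so H_2 ≅ Z.

(K is a triangulation of the torus T^2.)

H_0 = Z,  H_1 = Z^2,  H_2 = Z.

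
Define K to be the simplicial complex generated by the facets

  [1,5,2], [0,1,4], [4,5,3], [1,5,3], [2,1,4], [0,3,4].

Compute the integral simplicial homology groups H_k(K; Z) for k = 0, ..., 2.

Fix the vertex order 0 < 1 < 2 < 3 < 4 < 5 and write every simplex with vertices in increasing order. Then dim K = 2 and the simplices of K are:

  0-simplices (6): [0], [1], [2], [3], [4], [5]
  1-simplices (12): [0,1], [0,3], [0,4], [1,2], [1,3], [1,4], [1,5], [2,4], [2,5], [3,4], [3,5], [4,5]
  2-simplices (6): [0,1,4], [0,3,4], [1,2,4], [1,2,5], [1,3,5], [3,4,5]

giving chain groups C_0 ≅ Z^6, C_1 ≅ Z^12, C_2 ≅ Z^6.

The boundary map ∂_1: C_1 → C_0 is given by ∂[p,q] = [q] − [p].
The resulting 6×12 matrix has rank 5, and its Smith normal form has invariant factors (1,1,1,1,1).

Boundary ∂_2: C_2 → C_1 acts by ∂[p,q,r] = [q,r] − [p,r] + [p,q]. For instance
  ∂[0,1,4] = [1,4] − [0,4] + [0,1],
  ∂[1,3,5] = [3,5] − [1,5] + [1,3].
As a 12×6 matrix over Z this has rank 6, with invariant factors (1,1,1,1,1,1).

Reading off H_k = ker ∂_k / im ∂_{k+1}:

  H_0: rank C_0 − rank ∂_1 = 6 − 5 = 1, and the invariant factors of ∂_1 are all 1, so H_0 ≅ Z.
  H_1: rank ker ∂_1 − rank ∂_2 = (12 − 5) − 6 = 1, and the invariant factors of ∂_2 are all 1, so H_1 ≅ Z.
  H_2: rank ker ∂_2 − rank ∂_3 = (6 − 6) − 0 = 0, and there is no ∂_3, so H_2 ≅ 0.

(K is a triangulation of the cylinder S^1 x I.)

H_0 ≅ Z,  H_1 ≅ Z,  H_2 = 0.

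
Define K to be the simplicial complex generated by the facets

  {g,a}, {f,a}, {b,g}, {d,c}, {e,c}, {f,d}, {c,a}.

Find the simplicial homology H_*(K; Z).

H_0 = Z,  H_1 = Z.

Take the total order a < b < c < d < e < f < g on the vertex set. Then K (dimension 1) consists of the simplices:

  0-simplices (7): a, b, c, d, e, f, g
  1-simplices (7): ac, af, ag, bg, cd, ce, df

giving chain groups C_0 ≅ Z^7, C_1 ≅ Z^7.

The boundary map ∂_1: C_1 → C_0 is given by ∂[p,q] = [q] − [p].
As a 7×7 matrix over Z this has rank 6, with invariant factors (1,1,1,1,1,1).

Reading off H_k = ker ∂_k / im ∂_{k+1}:

  H_0: rank C_0 − rank ∂_1 = 7 − 6 = 1, and the invariant factors of ∂_1 are all 1, so H_0 ≅ Z.
  H_1: rank ker ∂_1 − rank ∂_2 = (7 − 6) − 0 = 1, and there is no ∂_2, so H_1 ≅ Z.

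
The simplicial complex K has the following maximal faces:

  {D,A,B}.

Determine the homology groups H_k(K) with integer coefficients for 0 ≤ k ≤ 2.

Order the vertices as A < B < D. Listing each simplex with vertices in this order, K has dimension 2 with simplices:

  0-simplices (3): A, B, D
  1-simplices (3): AB, AD, BD
  2-simplices (1): ABD

so the chain groups are C_0 ≅ Z^3, C_1 ≅ Z^3, C_2 ≅ Z^1.

The boundary map ∂_1: C_1 → C_0 sends each edge [p,q] (with p < q) to q − p. For instance
  ∂BD = D − B.
The resulting 3×3 matrix has rank 2, and its Smith normal form has invariant factors (1,1).

The boundary map ∂_2: C_2 → C_1 sends each 2-simplex [p,q,r] to [q,r] − [p,r] + [p,q]. For instance
  ∂ABD = BD − AD + AB.
As a 3×1 matrix over Z this has rank 1, with invariant factors (1).

Computing H_k = (kernel of ∂_k) / (image of ∂_{k+1}):

  H_0: rank C_0 − rank ∂_1 = 3 − 2 = 1, and the invariant factors of ∂_1 are all 1, so H_0 ≅ Z.
  H_1: rank ker ∂_1 − rank ∂_2 = (3 − 2) − 1 = 0, and the invariant factors of ∂_2 are all 1, so H_1 ≅ 0.
  H_2: rank ker ∂_2 − rank ∂_3 = (1 − 1) − 0 = 0, and there is no ∂_3, so H_2 ≅ 0.

H_0 = Z,  H_1 = 0,  H_2 = 0.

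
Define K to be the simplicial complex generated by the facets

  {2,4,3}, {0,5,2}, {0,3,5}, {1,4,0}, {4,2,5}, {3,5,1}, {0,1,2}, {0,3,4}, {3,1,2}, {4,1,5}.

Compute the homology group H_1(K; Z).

H_1 ≅ Z/2Z.

K has 6 vertices, 15 edges, 10 triangles.
rank ∂_1 = 5, rank ∂_2 = 10 ⇒ b_1 = 15 − 5 − 10 = 0; ∂_2 has invariant factor(s) [2] giving torsion. So H_1 ≅ Z/2Z.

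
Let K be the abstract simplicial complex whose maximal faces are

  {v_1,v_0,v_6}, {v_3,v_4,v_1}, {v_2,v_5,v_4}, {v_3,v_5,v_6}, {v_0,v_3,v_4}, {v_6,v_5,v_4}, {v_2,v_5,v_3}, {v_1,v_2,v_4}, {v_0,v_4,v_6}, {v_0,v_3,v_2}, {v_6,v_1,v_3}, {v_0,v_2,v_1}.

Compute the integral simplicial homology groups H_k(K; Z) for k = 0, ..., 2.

H_0 = Z,  H_1 = Z/2,  H_2 = 0.

We work with the vertex ordering v_0 < v_1 < v_2 < v_3 < v_4 < v_5 < v_6. The simplices of K, each written with vertices in increasing order, are:

  0-simplices (7): [v_0], [v_1], [v_2], [v_3], [v_4], [v_5], [v_6]
  1-simplices (18): (18 of them)
  2-simplices (12): (12 of them)

Hence C_0 ≅ Z^7, C_1 ≅ Z^18, C_2 ≅ Z^12.

The boundary map ∂_1: C_1 → C_0 maps an edge to its endpoints' difference, ∂[p,q] = q − p. For instance
  ∂[v_4,v_5] = [v_5] − [v_4].
The 7×18 boundary matrix has rank 6 and Smith normal form diag(1,1,1,1,1,1).

The boundary map ∂_2: C_2 → C_1 acts by ∂[p,q,r] = [q,r] − [p,r] + [p,q]. For instance
  ∂[v_1,v_2,v_4] = [v_2,v_4] − [v_1,v_4] + [v_1,v_2],
  ∂[v_3,v_5,v_6] = [v_5,v_6] − [v_3,v_6] + [v_3,v_5].
As a 18×12 matrix over Z this has rank 12, with invariant factors (1,1,1,1,1,1,1,1,1,1,1,2).

Reading off H_k = ker ∂_k / im ∂_{k+1}:

  H_0: rank C_0 − rank ∂_1 = 7 − 6 = 1, and the invariant factors of ∂_1 are all 1, so H_0 ≅ Z.
  H_1: rank ker ∂_1 − rank ∂_2 = (18 − 6) − 12 = 0, and ∂_2 has invariant factor 2 > 1, so H_1 ≅ Z/2.
  H_2: rank ker ∂_2 − rank ∂_3 = (12 − 12) − 0 = 0, and there is no ∂_3, so H_2 ≅ 0.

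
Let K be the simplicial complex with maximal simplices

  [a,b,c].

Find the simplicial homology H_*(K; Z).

H_0 ≅ Z,  H_1 = 0,  H_2 = 0.

We work with the vertex ordering a < b < c. The simplices of K, each written with vertices in increasing order, are:

  0-simplices (3): a, b, c
  1-simplices (3): ab, ac, bc
  2-simplices (1): abc

so the chain groups are C_0 ≅ Z^3, C_1 ≅ Z^3, C_2 ≅ Z^1.

∂_1: C_1 → C_0 maps an edge to its endpoints' difference, ∂[p,q] = q − p. For instance
  ∂ab = b − a.
As a 3×3 matrix over Z this has rank 2, with invariant factors (1,1).

The boundary map ∂_2: C_2 → C_1 acts by ∂[p,q,r] = [q,r] − [p,r] + [p,q]. For instance
  ∂abc = bc − ac + ab.
The resulting 3×1 matrix has rank 1, and its Smith normal form has invariant factors (1).

From H_k ≅ ker(∂_k) / im(∂_{k+1}) we obtain:

  H_0: rank C_0 − rank ∂_1 = 3 − 2 = 1, and the invariant factors of ∂_1 are all 1, so H_0 = Z.
  H_1: rank ker ∂_1 − rank ∂_2 = (3 − 2) − 1 = 0, and the invariant factors of ∂_2 are all 1, so H_1 = 0.
  H_2: rank ker ∂_2 − rank ∂_3 = (1 − 1) − 0 = 0, and there is no ∂_3, so H_2 = 0.

(K is a triangulation of the 2-simplex.)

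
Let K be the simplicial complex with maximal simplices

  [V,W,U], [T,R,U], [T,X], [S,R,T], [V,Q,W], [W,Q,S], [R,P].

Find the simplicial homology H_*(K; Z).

We work with the vertex ordering P < Q < R < S < T < U < V < W < X. The simplices of K, each written with vertices in increasing order, are:

  0-simplices (9): P, Q, R, S, T, U, V, W, X
  1-simplices (14): PR, QS, QV, QW, RS, RT, RU, ST, SW, TU, TX, UV, UW, VW
  2-simplices (5): QSW, QVW, RST, RTU, UVW

Hence C_0 ≅ Z^9, C_1 ≅ Z^14, C_2 ≅ Z^5.

Boundary ∂_1: C_1 → C_0 maps an edge to its endpoints' difference, ∂[p,q] = q − p.
As a 9×14 matrix over Z this has rank 8, with invariant factors (1,1,1,1,1,1,1,1).

The boundary map ∂_2: C_2 → C_1 maps a triangle to the signed sum of its edges. For instance
  ∂QVW = VW − QW + QV,
  ∂QSW = SW − QW + QS.
The resulting 14×5 matrix has rank 5, and its Smith normal form has invariant factors (1,1,1,1,1).

From H_k ≅ ker(∂_k) / im(∂_{k+1}) we obtain:

  H_0: rank C_0 − rank ∂_1 = 9 − 8 = 1, and the invariant factors of ∂_1 are all 1, so H_0 = Z.
  H_1: rank ker ∂_1 − rank ∂_2 = (14 − 8) − 5 = 1, and the invariant factors of ∂_2 are all 1, so H_1 = Z.
  H_2: rank ker ∂_2 − rank ∂_3 = (5 − 5) − 0 = 0, and there is no ∂_3, so H_2 = 0.

H_0 = Z,  H_1 = Z,  H_2 = 0.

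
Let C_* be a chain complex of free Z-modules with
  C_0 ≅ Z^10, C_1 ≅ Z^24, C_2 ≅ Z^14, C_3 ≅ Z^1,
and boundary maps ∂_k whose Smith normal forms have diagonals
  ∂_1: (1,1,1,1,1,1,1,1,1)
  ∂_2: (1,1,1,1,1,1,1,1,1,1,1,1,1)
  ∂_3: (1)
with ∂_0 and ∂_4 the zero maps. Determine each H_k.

H_0 ≅ Z,  H_1 ≅ Z^2,  H_2 = 0,  H_3 = 0.

H_0: b_0 = 10 − 0 − 9 = 1; torsion from ∂_1 factors > 1: none. So H_0 ≅ Z.
H_1: b_1 = 24 − 9 − 13 = 2; torsion from ∂_2 factors > 1: none. So H_1 ≅ Z^2.
H_2: b_2 = 14 − 13 − 1 = 0; torsion from ∂_3 factors > 1: none. So H_2 ≅ 0.
H_3: b_3 = 1 − 1 − 0 = 0; torsion from ∂_4 factors > 1: none. So H_3 ≅ 0.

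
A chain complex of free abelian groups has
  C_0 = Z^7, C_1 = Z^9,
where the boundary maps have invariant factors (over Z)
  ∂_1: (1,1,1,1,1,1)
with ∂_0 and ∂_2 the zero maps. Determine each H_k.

H_0: b_0 = 7 − 0 − 6 = 1; torsion from ∂_1 factors > 1: none. So H_0 ≅ Z.
H_1: b_1 = 9 − 6 − 0 = 3; torsion from ∂_2 factors > 1: none. So H_1 ≅ Z^3.

H_0 ≅ Z,  H_1 ≅ Z^3.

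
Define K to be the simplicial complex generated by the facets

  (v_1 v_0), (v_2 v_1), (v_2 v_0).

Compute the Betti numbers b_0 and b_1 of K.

Take the total order v_0 < v_1 < v_2 on the vertex set. Then K (dimension 1) consists of the simplices:

  0-simplices (3): [v_0], [v_1], [v_2]
  1-simplices (3): [v_0,v_1], [v_0,v_2], [v_1,v_2]

Hence C_0 ≅ Z^3, C_1 ≅ Z^3.

∂_1: C_1 → C_0 maps an edge to its endpoints' difference, ∂[p,q] = q − p.
The 3×3 boundary matrix has rank 2 and Smith normal form diag(1,1).

From H_k ≅ ker(∂_k) / im(∂_{k+1}) we obtain:

  H_0: rank C_0 − rank ∂_1 = 3 − 2 = 1, and the invariant factors of ∂_1 are all 1, so H_0 = Z.
  H_1: rank ker ∂_1 − rank ∂_2 = (3 − 2) − 0 = 1, and there is no ∂_2, so H_1 = Z.

Hence the Betti numbers are b_0 = 1, b_1 = 1.

b_0 = 1, b_1 = 1.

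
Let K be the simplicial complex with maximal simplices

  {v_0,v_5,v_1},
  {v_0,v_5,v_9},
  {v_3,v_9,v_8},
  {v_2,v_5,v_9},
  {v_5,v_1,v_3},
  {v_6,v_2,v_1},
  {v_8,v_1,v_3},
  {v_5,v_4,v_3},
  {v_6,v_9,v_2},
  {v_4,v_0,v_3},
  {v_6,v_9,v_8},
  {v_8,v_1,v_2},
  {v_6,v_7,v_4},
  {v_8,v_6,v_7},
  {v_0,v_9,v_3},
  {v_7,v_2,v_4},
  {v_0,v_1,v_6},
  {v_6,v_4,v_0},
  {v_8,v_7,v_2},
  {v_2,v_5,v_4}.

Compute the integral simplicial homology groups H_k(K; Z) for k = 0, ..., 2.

K has 10 vertices, 30 edges, 20 triangles.
rank ∂_0 = 0, rank ∂_1 = 9 ⇒ b_0 = 10 − 0 − 9 = 1; all invariant factors of ∂_1 are 1 so no torsion. So H_0 ≅ Z.
rank ∂_1 = 9, rank ∂_2 = 20 ⇒ b_1 = 30 − 9 − 20 = 1; ∂_2 has invariant factor(s) [2] giving torsion. So H_1 ≅ Z ⊕ Z/2.
rank ∂_2 = 20, rank ∂_3 = 0 ⇒ b_2 = 20 − 20 − 0 = 0. So H_2 ≅ 0.

H_0 ≅ Z,  H_1 ≅ Z ⊕ Z/2,  H_2 = 0.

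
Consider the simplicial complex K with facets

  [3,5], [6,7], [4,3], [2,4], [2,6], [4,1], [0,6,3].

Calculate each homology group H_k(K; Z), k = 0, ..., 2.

H_0 = Z,  H_1 = Z,  H_2 = 0.

We work with the vertex ordering 0 < 1 < 2 < 3 < 4 < 5 < 6 < 7. The simplices of K, each written with vertices in increasing order, are:

  0-simplices (8): [0], [1], [2], [3], [4], [5], [6], [7]
  1-simplices (9): [0,3], [0,6], [1,4], [2,4], [2,6], [3,4], [3,5], [3,6], [6,7]
  2-simplices (1): [0,3,6]

giving chain groups C_0 ≅ Z^8, C_1 ≅ Z^9, C_2 ≅ Z^1.

The boundary map ∂_1: C_1 → C_0 sends each edge [p,q] (with p < q) to q − p.
As a 8×9 matrix over Z this has rank 7, with invariant factors (1,1,1,1,1,1,1).

Boundary ∂_2: C_2 → C_1 acts by ∂[p,q,r] = [q,r] − [p,r] + [p,q]. For instance
  ∂[0,3,6] = [3,6] − [0,6] + [0,3].
This gives a 9×1 integer matrix of rank 1; reducing to Smith normal form yields diagonal entries (1).

Computing H_k = (kernel of ∂_k) / (image of ∂_{k+1}):

  H_0: rank C_0 − rank ∂_1 = 8 − 7 = 1, and the invariant factors of ∂_1 are all 1, so H_0 ≅ Z.
  H_1: rank ker ∂_1 − rank ∂_2 = (9 − 7) − 1 = 1, and the invariant factors of ∂_2 are all 1, so H_1 ≅ Z.
  H_2: rank ker ∂_2 − rank ∂_3 = (1 − 1) − 0 = 0, and there is no ∂_3, so H_2 ≅ 0.

As a check, the Euler characteristic is 8 − 9 + 1 = 0, which agrees with 1 − 1 + 0 = 0.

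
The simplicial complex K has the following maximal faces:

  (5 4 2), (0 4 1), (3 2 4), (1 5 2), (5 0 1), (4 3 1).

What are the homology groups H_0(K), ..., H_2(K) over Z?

H_0 ≅ Z,  H_1 ≅ Z,  H_2 = 0.

Take the total order 0 < 1 < 2 < 3 < 4 < 5 on the vertex set. Then K (dimension 2) consists of the simplices:

  0-simplices (6): [0], [1], [2], [3], [4], [5]
  1-simplices (12): [0,1], [0,4], [0,5], [1,2], [1,3], [1,4], [1,5], [2,3], [2,4], [2,5], [3,4], [4,5]
  2-simplices (6): [0,1,4], [0,1,5], [1,2,5], [1,3,4], [2,3,4], [2,4,5]

Hence C_0 ≅ Z^6, C_1 ≅ Z^12, C_2 ≅ Z^6.

Boundary ∂_1: C_1 → C_0 is given by ∂[p,q] = [q] − [p].
The resulting 6×12 matrix has rank 5, and its Smith normal form has invariant factors (1,1,1,1,1).

Boundary ∂_2: C_2 → C_1 maps a triangle to the signed sum of its edges. For instance
  ∂[0,1,4] = [1,4] − [0,4] + [0,1],
  ∂[0,1,5] = [1,5] − [0,5] + [0,1].
As a 12×6 matrix over Z this has rank 6, with invariant factors (1,1,1,1,1,1).

Reading off H_k = ker ∂_k / im ∂_{k+1}:

  H_0: rank C_0 − rank ∂_1 = 6 − 5 = 1, and the invariant factors of ∂_1 are all 1, so H_0 ≅ Z.
  H_1: rank ker ∂_1 − rank ∂_2 = (12 − 5) − 6 = 1, and the invariant factors of ∂_2 are all 1, so H_1 ≅ Z.
  H_2: rank ker ∂_2 − rank ∂_3 = (6 − 6) − 0 = 0, and there is no ∂_3, so H_2 ≅ 0.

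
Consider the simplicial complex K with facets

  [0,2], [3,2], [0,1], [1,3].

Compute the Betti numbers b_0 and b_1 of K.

b_0 = 1, b_1 = 1.

K has 4 vertices, 4 edges.
rank ∂_0 = 0, rank ∂_1 = 3 ⇒ b_0 = 4 − 0 − 3 = 1; all invariant factors of ∂_1 are 1 so no torsion. So H_0 = Z.
rank ∂_1 = 3, rank ∂_2 = 0 ⇒ b_1 = 4 − 3 − 0 = 1. So H_1 = Z.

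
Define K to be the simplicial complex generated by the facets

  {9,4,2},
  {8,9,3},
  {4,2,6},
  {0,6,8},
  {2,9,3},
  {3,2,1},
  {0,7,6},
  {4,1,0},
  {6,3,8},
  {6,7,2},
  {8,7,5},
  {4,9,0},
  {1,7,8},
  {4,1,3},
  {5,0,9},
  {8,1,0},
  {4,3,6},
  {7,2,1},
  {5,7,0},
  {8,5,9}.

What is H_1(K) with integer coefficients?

We work with the vertex ordering 0 < 1 < 2 < 3 < 4 < 5 < 6 < 7 < 8 < 9. The simplices of K, each written with vertices in increasing order, are:

  0-simplices (10): [0], [1], [2], [3], [4], [5], [6], [7], [8], [9]
  1-simplices (30): (30 of them)
  2-simplices (20): (20 of them)

Hence C_0 ≅ Z^10, C_1 ≅ Z^30, C_2 ≅ Z^20.

Boundary ∂_1: C_1 → C_0 maps an edge to its endpoints' difference, ∂[p,q] = q − p.
The resulting 10×30 matrix has rank 9, and its Smith normal form has invariant factors (1,1,1,1,1,1,1,1,1).

Boundary ∂_2: C_2 → C_1 sends each 2-simplex [p,q,r] to [q,r] − [p,r] + [p,q]. For instance
  ∂[1,2,7] = [2,7] − [1,7] + [1,2],
  ∂[0,1,8] = [1,8] − [0,8] + [0,1].
The resulting 30×20 matrix has rank 20, and its Smith normal form has invariant factors (1,1,1,1,1,1,1,1,1,1,1,1,1,1,1,1,1,1,1,2).

From H_k ≅ ker(∂_k) / im(∂_{k+1}) we obtain:

  H_1: rank ker ∂_1 − rank ∂_2 = (30 − 9) − 20 = 1, and ∂_2 has invariant factor 2 > 1, so H_1 ≅ Z ⊕ Z/2.

H_1 ≅ Z ⊕ Z/2.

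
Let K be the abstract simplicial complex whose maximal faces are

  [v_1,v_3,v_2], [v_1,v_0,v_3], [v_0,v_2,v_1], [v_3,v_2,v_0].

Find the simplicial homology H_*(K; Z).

H_0 ≅ Z,  H_1 = 0,  H_2 ≅ Z.

Order the vertices as v_0 < v_1 < v_2 < v_3. Listing each simplex with vertices in this order, K has dimension 2 with simplices:

  0-simplices (4): [v_0], [v_1], [v_2], [v_3]
  1-simplices (6): [v_0,v_1], [v_0,v_2], [v_0,v_3], [v_1,v_2], [v_1,v_3], [v_2,v_3]
  2-simplices (4): [v_0,v_1,v_2], [v_0,v_1,v_3], [v_0,v_2,v_3], [v_1,v_2,v_3]

giving chain groups C_0 ≅ Z^4, C_1 ≅ Z^6, C_2 ≅ Z^4.

The boundary map ∂_1: C_1 → C_0 maps an edge to its endpoints' difference, ∂[p,q] = q − p. For instance
  ∂[v_1,v_2] = [v_2] − [v_1].
The 4×6 boundary matrix has rank 3 and Smith normal form diag(1,1,1).

The boundary map ∂_2: C_2 → C_1 acts by ∂[p,q,r] = [q,r] − [p,r] + [p,q]. For instance
  ∂[v_0,v_1,v_2] = [v_1,v_2] − [v_0,v_2] + [v_0,v_1],
  ∂[v_0,v_2,v_3] = [v_2,v_3] − [v_0,v_3] + [v_0,v_2].
The resulting 6×4 matrix has rank 3, and its Smith normal form has invariant factors (1,1,1).

Reading off H_k = ker ∂_k / im ∂_{k+1}:

  H_0: rank C_0 − rank ∂_1 = 4 − 3 = 1, and the invariant factors of ∂_1 are all 1, so H_0 = Z.
  H_1: rank ker ∂_1 − rank ∂_2 = (6 − 3) − 3 = 0, and the invariant factors of ∂_2 are all 1, so H_1 = 0.
  H_2: rank ker ∂_2 − rank ∂_3 = (4 − 3) − 0 = 1, and there is no ∂_3, so H_2 = Z.

As a check, the Euler characteristic is 4 − 6 + 4 = 2, which agrees with 1 − 0 + 1 = 2.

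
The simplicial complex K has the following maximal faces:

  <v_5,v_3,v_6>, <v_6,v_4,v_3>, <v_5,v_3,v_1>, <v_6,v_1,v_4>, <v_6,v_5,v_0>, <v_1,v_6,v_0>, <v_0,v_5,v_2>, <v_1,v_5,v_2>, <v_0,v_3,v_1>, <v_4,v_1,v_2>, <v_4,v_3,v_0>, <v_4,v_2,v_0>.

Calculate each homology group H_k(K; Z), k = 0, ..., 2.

K has 7 vertices, 18 edges, 12 triangles.
rank ∂_0 = 0, rank ∂_1 = 6 ⇒ b_0 = 7 − 0 − 6 = 1; all invariant factors of ∂_1 are 1 so no torsion. So H_0 = Z.
rank ∂_1 = 6, rank ∂_2 = 12 ⇒ b_1 = 18 − 6 − 12 = 0; ∂_2 has invariant factor(s) [2] giving torsion. So H_1 = Z_2.
rank ∂_2 = 12, rank ∂_3 = 0 ⇒ b_2 = 12 − 12 − 0 = 0. So H_2 = 0.

H_0 = Z,  H_1 = Z_2,  H_2 = 0.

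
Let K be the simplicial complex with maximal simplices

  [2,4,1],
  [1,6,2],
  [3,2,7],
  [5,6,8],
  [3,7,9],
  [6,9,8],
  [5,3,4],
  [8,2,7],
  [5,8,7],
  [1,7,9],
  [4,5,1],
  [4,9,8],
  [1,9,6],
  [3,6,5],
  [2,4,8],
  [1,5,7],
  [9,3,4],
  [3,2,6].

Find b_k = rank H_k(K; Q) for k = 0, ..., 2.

Order the vertices as 1 < 2 < 3 < 4 < 5 < 6 < 7 < 8 < 9. Listing each simplex with vertices in this order, K has dimension 2 with simplices:

  0-simplices (9): [1], [2], [3], [4], [5], [6], [7], [8], [9]
  1-simplices (27): (27 of them)
  2-simplices (18): [1,2,4], [1,2,6], [1,4,5], [1,5,7], [1,6,9], [1,7,9], [2,3,6], [2,3,7], [2,4,8], [2,7,8], [3,4,5], [3,4,9], [3,5,6], [3,7,9], [4,8,9], [5,6,8], [5,7,8], [6,8,9]

so the chain groups are C_0 ≅ Z^9, C_1 ≅ Z^27, C_2 ≅ Z^18.

∂_1: C_1 → C_0 sends each edge [p,q] (with p < q) to q − p.
This gives a 9×27 integer matrix of rank 8; reducing to Smith normal form yields diagonal entries (1,1,1,1,1,1,1,1).

Boundary ∂_2: C_2 → C_1 sends each 2-simplex [p,q,r] to [q,r] − [p,r] + [p,q]. For instance
  ∂[5,6,8] = [6,8] − [5,8] + [5,6],
  ∂[3,4,5] = [4,5] − [3,5] + [3,4].
The 27×18 boundary matrix has rank 17 and Smith normal form diag(1,1,1,1,1,1,1,1,1,1,1,1,1,1,1,1,1).

Computing H_k = (kernel of ∂_k) / (image of ∂_{k+1}):

  H_0: rank C_0 − rank ∂_1 = 9 − 8 = 1, and the invariant factors of ∂_1 are all 1, so H_0 = Z.
  H_1: rank ker ∂_1 − rank ∂_2 = (27 − 8) − 17 = 2, and the invariant factors of ∂_2 are all 1, so H_1 = Z^2.
  H_2: rank ker ∂_2 − rank ∂_3 = (18 − 17) − 0 = 1, and there is no ∂_3, so H_2 = Z.

As a check, the Euler characteristic is 9 − 27 + 18 = 0, which agrees with 1 − 2 + 1 = 0.
(K is a triangulation of the torus T^2.)

Hence the Betti numbers are b_0 = 1, b_1 = 2, b_2 = 1.

b_0 = 1, b_1 = 2, b_2 = 1.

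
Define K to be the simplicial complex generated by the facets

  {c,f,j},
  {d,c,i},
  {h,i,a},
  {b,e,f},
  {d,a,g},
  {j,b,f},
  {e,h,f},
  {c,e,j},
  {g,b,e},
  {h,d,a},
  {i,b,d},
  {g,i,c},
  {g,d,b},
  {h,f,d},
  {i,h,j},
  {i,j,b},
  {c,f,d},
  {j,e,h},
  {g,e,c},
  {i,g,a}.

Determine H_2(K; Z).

Order the vertices as a < b < c < d < e < f < g < h < i < j. Listing each simplex with vertices in this order, K has dimension 2 with simplices:

  0-simplices (10): a, b, c, d, e, f, g, h, i, j
  1-simplices (30): ad, ag, ah, ai, bd, be, bf, bg, bi, bj, cd, ce, cf, cg, ci, cj, df, dg, dh, di, ef, eg, eh, ej, fh, fj, gi, hi, hj, ij
  2-simplices (20): adg, adh, agi, ahi, bdg, bdi, bef, beg, bfj, bij, cdf, cdi, ceg, cej, cfj, cgi, dfh, efh, ehj, hij

giving chain groups C_0 ≅ Z^10, C_1 ≅ Z^30, C_2 ≅ Z^20.

∂_1: C_1 → C_0 maps an edge to its endpoints' difference, ∂[p,q] = q − p. For instance
  ∂fj = j − f.
This gives a 10×30 integer matrix of rank 9; reducing to Smith normal form yields diagonal entries (1,1,1,1,1,1,1,1,1).

∂_2: C_2 → C_1 sends each 2-simplex [p,q,r] to [q,r] − [p,r] + [p,q]. For instance
  ∂agi = gi − ai + ag,
  ∂cfj = fj − cj + cf.
The 30×20 boundary matrix has rank 20 and Smith normal form diag(1,1,1,1,1,1,1,1,1,1,1,1,1,1,1,1,1,1,1,2).

Now H_k = ker ∂_k / im ∂_{k+1}, so:

  H_2: rank ker ∂_2 − rank ∂_3 = (20 − 20) − 0 = 0, and there is no ∂_3, so H_2 ≅ 0.

(K is a triangulation of the Klein bottle.)

H_2 = 0.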